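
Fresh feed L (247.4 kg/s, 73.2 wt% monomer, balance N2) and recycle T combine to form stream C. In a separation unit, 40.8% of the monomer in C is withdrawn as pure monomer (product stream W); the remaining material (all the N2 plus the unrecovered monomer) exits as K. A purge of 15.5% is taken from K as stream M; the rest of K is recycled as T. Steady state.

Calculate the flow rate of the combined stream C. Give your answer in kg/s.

N2 enters only via L and leaves only via the purge: 247.4×0.268 = 0.155×(N2 in K), and the separation unit passes all N2, so N2 in C = N2 in K = 427.76 kg/s.
monomer in C: m_A = 247.4×0.732 + (1−0.155)·(1−0.408)·m_A, so m_A = 181.1/0.4998 = 362.37 kg/s.
C = 362.37 + 427.76 = 790.13 kg/s.

790.1 kg/s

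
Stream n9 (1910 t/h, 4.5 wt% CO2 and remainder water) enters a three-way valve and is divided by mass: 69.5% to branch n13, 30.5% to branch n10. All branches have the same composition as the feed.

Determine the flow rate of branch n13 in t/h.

Branch n13 flow = 0.695×1910 = 1327.4 t/h.

1327 t/h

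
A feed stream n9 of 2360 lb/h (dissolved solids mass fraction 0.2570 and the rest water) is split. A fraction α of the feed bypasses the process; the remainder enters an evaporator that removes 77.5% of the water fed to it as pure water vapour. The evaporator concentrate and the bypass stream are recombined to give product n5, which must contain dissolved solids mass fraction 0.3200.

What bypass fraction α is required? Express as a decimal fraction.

0.658

All 2360×0.257 = 606.52 lb/h of dissolved solids reaches n5, so n5 = 606.52/0.320 = 1895.4 lb/h and vapour = 464.62 lb/h.
The evaporator receives (1−α)·2360 of feed at 0.743 water and removes 0.775 of that water:
0.775×0.743×(1−α)×2360 = 464.62
(1−α) = 464.62/1358.9 = 0.3419;  α = 0.6581.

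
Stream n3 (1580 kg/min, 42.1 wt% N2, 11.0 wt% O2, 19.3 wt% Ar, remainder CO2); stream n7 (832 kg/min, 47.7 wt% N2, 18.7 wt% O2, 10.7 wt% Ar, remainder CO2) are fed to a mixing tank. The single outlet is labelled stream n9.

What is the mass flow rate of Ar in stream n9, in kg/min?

Ar out = Ar in = 1580×0.193 + 832×0.107 = 393.96 kg/min.

394 kg/min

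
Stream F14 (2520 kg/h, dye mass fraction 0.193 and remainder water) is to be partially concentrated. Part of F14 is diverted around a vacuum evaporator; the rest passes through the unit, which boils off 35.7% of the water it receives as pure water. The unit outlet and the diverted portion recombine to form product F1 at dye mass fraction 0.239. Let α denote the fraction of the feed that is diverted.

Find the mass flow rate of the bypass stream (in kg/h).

836.5 kg/h

All 2520×0.193 = 486.36 kg/h of dye reaches F1, so F1 = 486.36/0.239 = 2035 kg/h and vapour = 485.02 kg/h.
The evaporator receives (1−α)·2520 of feed at 0.807 water and removes 0.357 of that water:
0.357×0.807×(1−α)×2520 = 485.02
(1−α) = 485.02/726.01 = 0.6681;  α = 0.3319.
Bypass flow = 0.3319×2520 = 836.48 kg/h.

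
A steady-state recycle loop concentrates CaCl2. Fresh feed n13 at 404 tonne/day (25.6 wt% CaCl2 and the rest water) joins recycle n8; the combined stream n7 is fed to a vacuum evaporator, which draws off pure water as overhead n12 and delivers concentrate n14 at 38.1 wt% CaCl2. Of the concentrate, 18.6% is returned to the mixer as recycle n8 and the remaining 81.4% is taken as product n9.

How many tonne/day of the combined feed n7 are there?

Overall CaCl2 balance (none leaves overhead): CaCl2 in fresh feed = CaCl2 in product, i.e. 404×0.256 = (1−0.186)·n14·0.381.
n14 = 103.42/(0.381×0.814) = 333.48 tonne/day.
Recycle n8 = 0.186×333.48 = 62.028 tonne/day.
Combined feed n7 = 404 + 62.028 = 466.03 tonne/day.

466 tonne/day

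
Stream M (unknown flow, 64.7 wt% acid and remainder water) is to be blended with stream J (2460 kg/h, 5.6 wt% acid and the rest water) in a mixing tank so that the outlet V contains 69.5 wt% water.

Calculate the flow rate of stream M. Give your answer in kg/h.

Let M be the unknown flow. Total out = 2460 + M.
water balance: 2322.2 + 0.353·M = 0.695·(2460 + M)
(0.353 − 0.695)·M = 0.695×2460 − 2322.2 = -612.54
M = -612.54 / -0.342 = 1791.1 kg/h

1791 kg/h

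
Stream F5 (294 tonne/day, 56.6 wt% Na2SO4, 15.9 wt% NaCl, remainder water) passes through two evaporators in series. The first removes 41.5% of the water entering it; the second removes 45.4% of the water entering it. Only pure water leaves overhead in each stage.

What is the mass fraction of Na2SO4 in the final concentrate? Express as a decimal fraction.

0.6963

water in feed = 294×0.275 = 80.85 tonne/day.
After stage 1: water left = (1−0.415)×80.85 = 47.297; stream total = 260.45 tonne/day.
After stage 2: water left = (1−0.454)×47.297 = 25.824; final concentrate = 238.97 tonne/day.
Na2SO4 fraction = 166.4/238.97 = 0.6963.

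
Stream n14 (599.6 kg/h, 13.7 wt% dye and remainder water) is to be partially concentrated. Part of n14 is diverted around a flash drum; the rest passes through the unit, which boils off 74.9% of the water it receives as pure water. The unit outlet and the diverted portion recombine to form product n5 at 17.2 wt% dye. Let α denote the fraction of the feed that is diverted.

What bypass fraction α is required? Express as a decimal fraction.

All 599.6×0.137 = 82.145 kg/h of dye reaches n5, so n5 = 82.145/0.172 = 477.59 kg/h and vapour = 122.01 kg/h.
The evaporator receives (1−α)·599.6 of feed at 0.863 water and removes 0.749 of that water:
0.749×0.863×(1−α)×599.6 = 122.01
(1−α) = 122.01/387.57 = 0.3148;  α = 0.6852.

0.685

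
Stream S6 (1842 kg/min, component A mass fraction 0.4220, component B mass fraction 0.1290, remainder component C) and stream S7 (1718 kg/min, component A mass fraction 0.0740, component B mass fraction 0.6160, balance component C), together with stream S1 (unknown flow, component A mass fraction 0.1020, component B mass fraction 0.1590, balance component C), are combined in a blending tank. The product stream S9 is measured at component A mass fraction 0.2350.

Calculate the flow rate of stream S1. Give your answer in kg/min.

510.2 kg/min

Let S1 be the unknown flow. Total out = 3560 + S1.
component A balance: 904.46 + 0.102·S1 = 0.235·(3560 + S1)
(0.102 − 0.235)·S1 = 0.235×3560 − 904.46 = -67.856
S1 = -67.856 / -0.133 = 510.2 kg/min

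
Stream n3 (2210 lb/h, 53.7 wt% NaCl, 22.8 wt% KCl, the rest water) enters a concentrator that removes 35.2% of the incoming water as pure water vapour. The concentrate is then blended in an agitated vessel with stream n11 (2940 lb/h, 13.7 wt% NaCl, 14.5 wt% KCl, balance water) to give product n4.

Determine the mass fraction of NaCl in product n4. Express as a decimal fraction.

0.320

Vapour removed = 0.352×0.235×2210 = 182.81 lb/h; concentrate = 2027.2 lb/h.
NaCl reaching the mixer = 1186.8 (from concentrate) + 2940×0.137 = 1589.5 lb/h.
Product flow = 2027.2 + 2940 = 4967.2 lb/h; NaCl fraction = 0.320.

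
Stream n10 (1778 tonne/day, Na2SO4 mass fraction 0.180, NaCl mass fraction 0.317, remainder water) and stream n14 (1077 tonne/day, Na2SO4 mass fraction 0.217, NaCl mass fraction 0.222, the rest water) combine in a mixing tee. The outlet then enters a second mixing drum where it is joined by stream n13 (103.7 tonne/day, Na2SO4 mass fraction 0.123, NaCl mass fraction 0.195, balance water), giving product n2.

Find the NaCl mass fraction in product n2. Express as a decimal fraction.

Overall, product flow = 2958.7 tonne/day.
NaCl in = 1778×0.317 + 1077×0.222 + 103.7×0.195 = 822.94 tonne/day.
NaCl fraction in n2 = 0.278.

0.278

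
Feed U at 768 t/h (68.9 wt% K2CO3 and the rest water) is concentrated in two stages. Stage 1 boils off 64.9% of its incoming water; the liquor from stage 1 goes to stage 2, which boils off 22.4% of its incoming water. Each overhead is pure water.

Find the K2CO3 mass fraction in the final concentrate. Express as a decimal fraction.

water in feed = 768×0.311 = 238.85 t/h.
After stage 1: water left = (1−0.649)×238.85 = 83.836; stream total = 612.99 t/h.
After stage 2: water left = (1−0.224)×83.836 = 65.056; final concentrate = 594.21 t/h.
K2CO3 fraction = 529.15/594.21 = 0.891.

0.891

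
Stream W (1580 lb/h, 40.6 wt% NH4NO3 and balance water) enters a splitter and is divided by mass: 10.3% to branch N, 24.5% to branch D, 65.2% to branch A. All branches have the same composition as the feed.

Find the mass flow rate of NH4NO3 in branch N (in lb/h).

66.07 lb/h

Branch N total = 0.103×1580 = 162.74 lb/h.
NH4NO3 in N = 0.406×162.74 = 66.072 lb/h.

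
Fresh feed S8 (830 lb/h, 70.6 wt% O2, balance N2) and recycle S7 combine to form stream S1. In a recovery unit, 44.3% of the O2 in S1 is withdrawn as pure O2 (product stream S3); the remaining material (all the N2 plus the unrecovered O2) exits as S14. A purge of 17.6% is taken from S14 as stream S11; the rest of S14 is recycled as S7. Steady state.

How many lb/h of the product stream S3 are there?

O2 in S1: m_A = 830×0.706 + (1−0.176)·(1−0.443)·m_A, so m_A = 585.98/0.5410 = 1083.1 lb/h.
Product S3 = 0.443×1083.1 = 479.8 lb/h.

479.8 lb/h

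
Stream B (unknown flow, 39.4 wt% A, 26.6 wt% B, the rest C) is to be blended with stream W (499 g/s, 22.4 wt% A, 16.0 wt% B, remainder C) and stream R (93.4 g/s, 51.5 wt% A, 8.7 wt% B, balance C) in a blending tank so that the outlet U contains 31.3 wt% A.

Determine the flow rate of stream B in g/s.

Let B be the unknown flow. Total out = 592.4 + B.
A balance: 159.88 + 0.394·B = 0.313·(592.4 + B)
(0.394 − 0.313)·B = 0.313×592.4 − 159.88 = 25.544
B = 25.544 / 0.081 = 315.36 g/s

315.4 g/s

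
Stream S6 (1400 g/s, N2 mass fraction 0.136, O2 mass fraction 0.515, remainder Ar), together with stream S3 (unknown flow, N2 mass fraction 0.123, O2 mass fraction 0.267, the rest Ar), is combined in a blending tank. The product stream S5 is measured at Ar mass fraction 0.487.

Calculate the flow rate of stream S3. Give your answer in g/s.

Let S3 be the unknown flow. Total out = 1400 + S3.
Ar balance: 488.6 + 0.610·S3 = 0.487·(1400 + S3)
(0.610 − 0.487)·S3 = 0.487×1400 − 488.6 = 193.2
S3 = 193.2 / 0.123 = 1570.7 g/s

1571 g/s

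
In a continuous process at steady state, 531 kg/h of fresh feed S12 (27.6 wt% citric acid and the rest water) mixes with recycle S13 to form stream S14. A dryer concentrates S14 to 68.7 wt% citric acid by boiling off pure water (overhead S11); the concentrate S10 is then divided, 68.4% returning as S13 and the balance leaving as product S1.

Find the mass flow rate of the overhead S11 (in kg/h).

Overall citric acid balance (none leaves overhead): citric acid in fresh feed = citric acid in product, i.e. 531×0.276 = (1−0.684)·S10·0.687.
S10 = 146.56/(0.687×0.316) = 675.09 kg/h.
Recycle S13 = 0.684×675.09 = 461.76 kg/h.
Combined feed S14 = 531 + 461.76 = 992.76 kg/h.
Overhead S11 = S14 − S10 = 992.76 − 675.09 = 317.67 kg/h.

317.7 kg/h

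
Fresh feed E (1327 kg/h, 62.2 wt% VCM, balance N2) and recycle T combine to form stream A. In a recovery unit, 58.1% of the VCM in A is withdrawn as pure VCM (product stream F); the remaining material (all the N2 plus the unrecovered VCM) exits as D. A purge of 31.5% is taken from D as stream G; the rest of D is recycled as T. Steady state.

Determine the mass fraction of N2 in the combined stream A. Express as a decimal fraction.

0.5790

N2 enters only via E and leaves only via the purge: 1327×0.378 = 0.315×(N2 in D), and the recovery unit passes all N2, so N2 in A = N2 in D = 1592.4 kg/h.
VCM in A: m_A = 1327×0.622 + (1−0.315)·(1−0.581)·m_A, so m_A = 825.39/0.7130 = 1157.7 kg/h.
A = 1157.7 + 1592.4 = 2750.1 kg/h.
N2 fraction in A = 1592.4/2750.1 = 0.5790.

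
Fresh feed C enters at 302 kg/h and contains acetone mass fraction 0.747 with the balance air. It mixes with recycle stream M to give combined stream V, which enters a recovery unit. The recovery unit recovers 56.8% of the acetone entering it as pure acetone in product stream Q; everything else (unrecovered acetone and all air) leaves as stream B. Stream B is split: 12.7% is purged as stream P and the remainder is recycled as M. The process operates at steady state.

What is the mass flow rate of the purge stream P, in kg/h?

air enters only via C and leaves only via the purge: 302×0.253 = 0.127×(air in B), and the recovery unit passes all air, so air in V = air in B = 601.62 kg/h.
acetone in V: m_A = 302×0.747 + (1−0.127)·(1−0.568)·m_A, so m_A = 225.59/0.6229 = 362.19 kg/h.
B = (1−0.568)×362.19 + 601.62 = 758.09 kg/h.
Purge P = 0.127×758.09 = 96.277 kg/h.

96.28 kg/h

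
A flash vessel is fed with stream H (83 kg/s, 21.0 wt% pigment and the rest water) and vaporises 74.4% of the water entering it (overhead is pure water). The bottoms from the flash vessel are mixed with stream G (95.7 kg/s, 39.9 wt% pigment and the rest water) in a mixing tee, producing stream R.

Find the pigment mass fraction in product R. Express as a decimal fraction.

0.428

Vapour removed = 0.744×0.790×83 = 48.784 kg/s; concentrate = 34.216 kg/s.
pigment reaching the mixer = 17.43 (from concentrate) + 95.7×0.399 = 55.614 kg/s.
Product flow = 34.216 + 95.7 = 129.92 kg/s; pigment fraction = 0.428.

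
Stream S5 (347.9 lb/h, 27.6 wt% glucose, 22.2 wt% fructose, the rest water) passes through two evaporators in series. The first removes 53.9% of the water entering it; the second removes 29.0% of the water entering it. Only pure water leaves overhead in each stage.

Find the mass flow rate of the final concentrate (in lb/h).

230.4 lb/h

water in feed = 347.9×0.502 = 174.65 lb/h.
After stage 1: water left = (1−0.539)×174.65 = 80.512; stream total = 253.77 lb/h.
After stage 2: water left = (1−0.290)×80.512 = 57.163; final concentrate = 230.42 lb/h.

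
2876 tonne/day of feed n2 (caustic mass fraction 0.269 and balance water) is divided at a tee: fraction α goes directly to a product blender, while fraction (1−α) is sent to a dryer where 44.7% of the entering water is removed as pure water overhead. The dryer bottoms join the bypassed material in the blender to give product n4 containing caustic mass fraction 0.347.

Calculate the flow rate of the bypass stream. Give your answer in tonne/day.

897.5 tonne/day

All 2876×0.269 = 773.64 tonne/day of caustic reaches n4, so n4 = 773.64/0.347 = 2229.5 tonne/day and vapour = 646.48 tonne/day.
The evaporator receives (1−α)·2876 of feed at 0.731 water and removes 0.447 of that water:
0.447×0.731×(1−α)×2876 = 646.48
(1−α) = 646.48/939.75 = 0.6879;  α = 0.3121.
Bypass flow = 0.3121×2876 = 897.53 tonne/day.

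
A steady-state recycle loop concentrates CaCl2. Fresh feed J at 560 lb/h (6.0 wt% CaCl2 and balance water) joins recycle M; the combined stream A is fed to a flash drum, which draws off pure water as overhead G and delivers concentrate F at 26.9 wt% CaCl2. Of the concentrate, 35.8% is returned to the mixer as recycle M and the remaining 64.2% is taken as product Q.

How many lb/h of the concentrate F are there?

Overall CaCl2 balance (none leaves overhead): CaCl2 in fresh feed = CaCl2 in product, i.e. 560×0.060 = (1−0.358)·F·0.269.
F = 33.6/(0.269×0.642) = 194.56 lb/h.

194.6 lb/h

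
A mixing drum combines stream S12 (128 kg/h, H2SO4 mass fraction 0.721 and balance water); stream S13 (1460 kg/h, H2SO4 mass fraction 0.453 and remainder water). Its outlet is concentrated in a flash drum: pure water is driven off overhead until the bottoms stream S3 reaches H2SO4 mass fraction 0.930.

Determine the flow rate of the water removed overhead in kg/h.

777.6 kg/h

H2SO4 entering = 128×0.721 + 1460×0.453 = 753.67 kg/h.
All H2SO4 reports to S3, so S3 = 753.67/0.930 = 810.4 kg/h.
Total feed = 1588 kg/h; overhead = 1588 − 810.4 = 777.6 kg/h.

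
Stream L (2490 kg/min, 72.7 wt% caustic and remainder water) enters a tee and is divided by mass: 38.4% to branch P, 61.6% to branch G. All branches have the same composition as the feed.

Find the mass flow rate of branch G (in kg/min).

Branch G flow = 0.616×2490 = 1533.8 kg/min.

1534 kg/min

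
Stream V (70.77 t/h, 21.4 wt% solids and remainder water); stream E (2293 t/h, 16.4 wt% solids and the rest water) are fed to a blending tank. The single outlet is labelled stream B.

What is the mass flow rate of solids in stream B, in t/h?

391.2 t/h

solids out = solids in = 70.77×0.214 + 2293×0.164 = 391.2 t/h.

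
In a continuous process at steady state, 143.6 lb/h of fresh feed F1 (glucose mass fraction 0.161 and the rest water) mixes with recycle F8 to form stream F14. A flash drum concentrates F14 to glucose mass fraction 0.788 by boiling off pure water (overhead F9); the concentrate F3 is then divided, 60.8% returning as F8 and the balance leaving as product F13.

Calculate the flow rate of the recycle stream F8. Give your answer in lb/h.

Overall glucose balance (none leaves overhead): glucose in fresh feed = glucose in product, i.e. 143.6×0.161 = (1−0.608)·F3·0.788.
F3 = 23.12/(0.788×0.392) = 74.846 lb/h.
Recycle F8 = 0.608×74.846 = 45.506 lb/h.

45.51 lb/h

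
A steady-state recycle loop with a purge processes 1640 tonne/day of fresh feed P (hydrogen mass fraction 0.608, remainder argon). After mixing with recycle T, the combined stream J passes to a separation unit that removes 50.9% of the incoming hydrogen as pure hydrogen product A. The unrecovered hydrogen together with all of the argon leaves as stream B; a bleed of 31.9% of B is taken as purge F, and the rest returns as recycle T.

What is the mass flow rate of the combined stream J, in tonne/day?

argon enters only via P and leaves only via the purge: 1640×0.392 = 0.319×(argon in B), and the separation unit passes all argon, so argon in J = argon in B = 2015.3 tonne/day.
hydrogen in J: m_A = 1640×0.608 + (1−0.319)·(1−0.509)·m_A, so m_A = 997.12/0.6656 = 1498 tonne/day.
J = 1498 + 2015.3 = 3513.3 tonne/day.

3513 tonne/day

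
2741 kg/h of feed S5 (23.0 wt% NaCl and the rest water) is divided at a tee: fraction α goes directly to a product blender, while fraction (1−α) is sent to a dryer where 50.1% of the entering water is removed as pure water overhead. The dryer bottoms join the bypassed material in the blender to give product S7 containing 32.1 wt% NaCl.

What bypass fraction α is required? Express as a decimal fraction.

0.265

All 2741×0.230 = 630.43 kg/h of NaCl reaches S7, so S7 = 630.43/0.321 = 1964 kg/h and vapour = 777.04 kg/h.
The evaporator receives (1−α)·2741 of feed at 0.770 water and removes 0.501 of that water:
0.501×0.770×(1−α)×2741 = 777.04
(1−α) = 777.04/1057.4 = 0.7349;  α = 0.2651.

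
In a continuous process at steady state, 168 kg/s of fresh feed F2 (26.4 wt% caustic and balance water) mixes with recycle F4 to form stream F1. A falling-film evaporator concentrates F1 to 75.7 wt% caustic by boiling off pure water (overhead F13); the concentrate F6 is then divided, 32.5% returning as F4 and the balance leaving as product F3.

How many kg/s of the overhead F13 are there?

109.4 kg/s

Overall caustic balance (none leaves overhead): caustic in fresh feed = caustic in product, i.e. 168×0.264 = (1−0.325)·F6·0.757.
F6 = 44.352/(0.757×0.675) = 86.799 kg/s.
Recycle F4 = 0.325×86.799 = 28.21 kg/s.
Combined feed F1 = 168 + 28.21 = 196.21 kg/s.
Overhead F13 = F1 − F6 = 196.21 − 86.799 = 109.41 kg/s.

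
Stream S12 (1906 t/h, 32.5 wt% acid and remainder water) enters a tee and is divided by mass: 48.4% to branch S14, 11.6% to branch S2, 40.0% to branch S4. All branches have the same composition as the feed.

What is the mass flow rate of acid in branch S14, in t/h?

299.8 t/h

Branch S14 total = 0.484×1906 = 922.5 t/h.
acid in S14 = 0.325×922.5 = 299.81 t/h.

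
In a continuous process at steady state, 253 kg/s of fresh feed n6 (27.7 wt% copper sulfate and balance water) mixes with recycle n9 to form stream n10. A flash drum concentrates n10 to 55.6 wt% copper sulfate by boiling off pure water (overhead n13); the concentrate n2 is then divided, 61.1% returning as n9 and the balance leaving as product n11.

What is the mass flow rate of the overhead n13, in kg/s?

127 kg/s

Overall copper sulfate balance (none leaves overhead): copper sulfate in fresh feed = copper sulfate in product, i.e. 253×0.277 = (1−0.611)·n2·0.556.
n2 = 70.081/(0.556×0.389) = 324.02 kg/s.
Recycle n9 = 0.611×324.02 = 197.98 kg/s.
Combined feed n10 = 253 + 197.98 = 450.98 kg/s.
Overhead n13 = n10 − n2 = 450.98 − 324.02 = 126.96 kg/s.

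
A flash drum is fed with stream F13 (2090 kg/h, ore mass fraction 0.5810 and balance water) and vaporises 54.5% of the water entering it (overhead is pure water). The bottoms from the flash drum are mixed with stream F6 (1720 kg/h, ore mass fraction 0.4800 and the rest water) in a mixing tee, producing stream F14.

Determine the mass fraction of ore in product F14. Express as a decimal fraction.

Vapour removed = 0.545×0.419×2090 = 477.26 kg/h; concentrate = 1612.7 kg/h.
ore reaching the mixer = 1214.3 (from concentrate) + 1720×0.480 = 2039.9 kg/h.
Product flow = 1612.7 + 1720 = 3332.7 kg/h; ore fraction = 0.6121.

0.6121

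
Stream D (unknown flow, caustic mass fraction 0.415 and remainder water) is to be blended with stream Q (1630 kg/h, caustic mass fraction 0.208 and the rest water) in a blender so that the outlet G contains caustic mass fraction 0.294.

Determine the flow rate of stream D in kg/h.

1159 kg/h

Let D be the unknown flow. Total out = 1630 + D.
caustic balance: 339.04 + 0.415·D = 0.294·(1630 + D)
(0.415 − 0.294)·D = 0.294×1630 − 339.04 = 140.18
D = 140.18 / 0.121 = 1158.5 kg/h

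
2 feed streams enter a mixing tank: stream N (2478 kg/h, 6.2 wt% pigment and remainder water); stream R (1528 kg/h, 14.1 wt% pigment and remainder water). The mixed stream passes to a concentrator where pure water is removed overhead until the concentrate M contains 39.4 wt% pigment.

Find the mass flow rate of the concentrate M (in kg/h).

936.8 kg/h

pigment entering = 2478×0.062 + 1528×0.141 = 369.08 kg/h.
All pigment reports to M, so M = 369.08/0.394 = 936.76 kg/h.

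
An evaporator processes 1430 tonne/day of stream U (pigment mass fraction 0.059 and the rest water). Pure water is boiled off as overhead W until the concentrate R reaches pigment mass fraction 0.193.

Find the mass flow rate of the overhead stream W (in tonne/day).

pigment is conserved: 1430×0.059 = 84.37 tonne/day all reports to the concentrate.
Concentrate = 84.37/(target fraction) = 437.15 tonne/day.
Overhead = 1430 − 437.15 = 992.85 tonne/day.

992.8 tonne/day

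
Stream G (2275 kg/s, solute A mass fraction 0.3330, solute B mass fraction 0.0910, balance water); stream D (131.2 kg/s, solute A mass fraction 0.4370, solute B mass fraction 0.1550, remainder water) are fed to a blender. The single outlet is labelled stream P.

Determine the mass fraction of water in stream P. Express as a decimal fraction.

0.5668

Total flow out = 2275 + 131.2 = 2406.2 kg/s.
water in = 2275×0.576 + 131.2×0.408 = 1363.9 kg/s.
water mass fraction in P = 1363.9/2406.2 = 0.5668.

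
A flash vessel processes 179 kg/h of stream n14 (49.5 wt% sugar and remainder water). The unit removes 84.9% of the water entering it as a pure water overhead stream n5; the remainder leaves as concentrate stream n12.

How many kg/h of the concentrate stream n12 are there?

water entering = 179×0.505 = 90.395 kg/h; overhead removed = 0.849×90.395 = 76.745 kg/h.
Concentrate = 179 − 76.745 = 102.25 kg/h.

102.3 kg/h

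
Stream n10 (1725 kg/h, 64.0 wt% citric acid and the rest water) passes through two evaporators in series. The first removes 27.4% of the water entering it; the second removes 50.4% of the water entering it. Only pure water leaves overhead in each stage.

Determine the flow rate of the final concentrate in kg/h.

water in feed = 1725×0.360 = 621 kg/h.
After stage 1: water left = (1−0.274)×621 = 450.85; stream total = 1554.8 kg/h.
After stage 2: water left = (1−0.504)×450.85 = 223.62; final concentrate = 1327.6 kg/h.

1328 kg/h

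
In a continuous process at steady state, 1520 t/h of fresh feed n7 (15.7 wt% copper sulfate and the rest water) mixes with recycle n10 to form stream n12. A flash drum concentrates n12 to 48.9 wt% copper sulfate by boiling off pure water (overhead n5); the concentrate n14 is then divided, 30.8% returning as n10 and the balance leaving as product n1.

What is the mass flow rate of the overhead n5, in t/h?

1032 t/h

Overall copper sulfate balance (none leaves overhead): copper sulfate in fresh feed = copper sulfate in product, i.e. 1520×0.157 = (1−0.308)·n14·0.489.
n14 = 238.64/(0.489×0.692) = 705.23 t/h.
Recycle n10 = 0.308×705.23 = 217.21 t/h.
Combined feed n12 = 1520 + 217.21 = 1737.2 t/h.
Overhead n5 = n12 − n14 = 1737.2 − 705.23 = 1032 t/h.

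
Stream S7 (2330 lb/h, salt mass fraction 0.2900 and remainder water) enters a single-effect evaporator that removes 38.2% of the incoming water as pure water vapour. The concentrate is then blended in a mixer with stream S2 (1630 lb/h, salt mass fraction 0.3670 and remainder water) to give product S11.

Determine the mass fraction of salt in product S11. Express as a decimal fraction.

Vapour removed = 0.382×0.710×2330 = 631.94 lb/h; concentrate = 1698.1 lb/h.
salt reaching the mixer = 675.7 (from concentrate) + 1630×0.367 = 1273.9 lb/h.
Product flow = 1698.1 + 1630 = 3328.1 lb/h; salt fraction = 0.3828.

0.3828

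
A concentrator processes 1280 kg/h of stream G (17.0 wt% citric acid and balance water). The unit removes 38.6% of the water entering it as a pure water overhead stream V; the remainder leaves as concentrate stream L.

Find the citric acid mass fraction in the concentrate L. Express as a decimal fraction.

0.250

citric acid is not removed: 1280×0.170 = 217.6 kg/h of citric acid enters L.
water entering = 1280×0.830 = 1062.4 kg/h; overhead removed = 0.386×1062.4 = 410.09 kg/h.
Concentrate = 1280 − 410.09 = 869.91 kg/h.
Mass fraction = 217.6/869.91 = 0.250.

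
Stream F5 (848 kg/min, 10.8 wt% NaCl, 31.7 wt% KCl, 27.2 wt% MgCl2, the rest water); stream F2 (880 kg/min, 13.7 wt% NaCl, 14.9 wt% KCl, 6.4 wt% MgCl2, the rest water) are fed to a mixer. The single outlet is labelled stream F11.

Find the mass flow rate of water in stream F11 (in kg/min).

828.9 kg/min

water out = water in = 848×0.303 + 880×0.650 = 828.94 kg/min.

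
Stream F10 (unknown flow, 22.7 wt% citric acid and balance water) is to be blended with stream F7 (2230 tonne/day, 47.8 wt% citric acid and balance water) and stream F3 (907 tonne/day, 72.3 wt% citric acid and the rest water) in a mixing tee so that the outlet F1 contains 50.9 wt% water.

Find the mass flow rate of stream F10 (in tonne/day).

687.2 tonne/day

Let F10 be the unknown flow. Total out = 3137 + F10.
water balance: 1415.3 + 0.773·F10 = 0.509·(3137 + F10)
(0.773 − 0.509)·F10 = 0.509×3137 − 1415.3 = 181.43
F10 = 181.43 / 0.264 = 687.25 tonne/day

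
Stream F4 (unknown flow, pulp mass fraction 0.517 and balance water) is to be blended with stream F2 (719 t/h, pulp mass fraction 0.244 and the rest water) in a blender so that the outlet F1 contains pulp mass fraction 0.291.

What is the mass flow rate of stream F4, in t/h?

Let F4 be the unknown flow. Total out = 719 + F4.
pulp balance: 175.44 + 0.517·F4 = 0.291·(719 + F4)
(0.517 − 0.291)·F4 = 0.291×719 − 175.44 = 33.793
F4 = 33.793 / 0.226 = 149.53 t/h

149.5 t/h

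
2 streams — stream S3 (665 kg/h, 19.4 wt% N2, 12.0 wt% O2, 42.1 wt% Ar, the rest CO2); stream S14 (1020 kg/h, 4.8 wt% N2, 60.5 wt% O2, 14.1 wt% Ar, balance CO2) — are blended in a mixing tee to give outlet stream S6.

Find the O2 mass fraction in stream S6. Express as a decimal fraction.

0.414

Total flow out = 665 + 1020 = 1685 kg/h.
O2 in = 665×0.120 + 1020×0.605 = 696.9 kg/h.
O2 mass fraction in S6 = 696.9/1685 = 0.414.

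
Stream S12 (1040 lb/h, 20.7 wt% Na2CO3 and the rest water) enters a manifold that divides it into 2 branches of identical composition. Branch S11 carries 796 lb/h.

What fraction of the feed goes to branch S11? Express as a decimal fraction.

Fraction to S11 = 796/1040 = 0.7654.

0.765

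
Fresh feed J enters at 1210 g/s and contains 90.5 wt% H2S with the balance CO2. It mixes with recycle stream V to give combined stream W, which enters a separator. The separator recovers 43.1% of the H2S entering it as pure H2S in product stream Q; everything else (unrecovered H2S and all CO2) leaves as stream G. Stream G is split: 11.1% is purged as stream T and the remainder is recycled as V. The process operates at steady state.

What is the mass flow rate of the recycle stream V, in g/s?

2042 g/s

CO2 enters only via J and leaves only via the purge: 1210×0.095 = 0.111×(CO2 in G), and the separator passes all CO2, so CO2 in W = CO2 in G = 1035.6 g/s.
H2S in W: m_A = 1210×0.905 + (1−0.111)·(1−0.431)·m_A, so m_A = 1095/0.4942 = 2216 g/s.
G = (1−0.431)×2216 + 1035.6 = 2296.5 g/s.
Recycle V = (1−0.111)×2296.5 = 2041.6 g/s.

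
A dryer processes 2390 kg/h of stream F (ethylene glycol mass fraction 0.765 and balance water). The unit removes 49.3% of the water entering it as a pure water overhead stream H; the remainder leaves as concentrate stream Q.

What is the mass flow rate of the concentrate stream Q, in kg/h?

water entering = 2390×0.235 = 561.65 kg/h; overhead removed = 0.493×561.65 = 276.89 kg/h.
Concentrate = 2390 − 276.89 = 2113.1 kg/h.

2113 kg/h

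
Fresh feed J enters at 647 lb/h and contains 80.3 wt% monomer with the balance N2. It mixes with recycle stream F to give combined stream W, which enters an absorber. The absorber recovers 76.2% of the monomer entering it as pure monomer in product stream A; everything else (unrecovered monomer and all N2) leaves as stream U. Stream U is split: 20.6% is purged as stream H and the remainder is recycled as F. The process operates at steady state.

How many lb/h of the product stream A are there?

488.1 lb/h

monomer in W: m_A = 647×0.803 + (1−0.206)·(1−0.762)·m_A, so m_A = 519.54/0.8110 = 640.6 lb/h.
Product A = 0.762×640.6 = 488.13 lb/h.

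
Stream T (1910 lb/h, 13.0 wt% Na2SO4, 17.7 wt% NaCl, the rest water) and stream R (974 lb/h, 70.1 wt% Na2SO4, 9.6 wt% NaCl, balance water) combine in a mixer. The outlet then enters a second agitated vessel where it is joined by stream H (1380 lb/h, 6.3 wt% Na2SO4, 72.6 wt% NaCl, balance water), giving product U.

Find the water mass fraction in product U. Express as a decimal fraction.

Overall, product flow = 4264 lb/h.
water in = 1910×0.693 + 974×0.203 + 1380×0.211 = 1812.5 lb/h.
water fraction in U = 0.425.

0.425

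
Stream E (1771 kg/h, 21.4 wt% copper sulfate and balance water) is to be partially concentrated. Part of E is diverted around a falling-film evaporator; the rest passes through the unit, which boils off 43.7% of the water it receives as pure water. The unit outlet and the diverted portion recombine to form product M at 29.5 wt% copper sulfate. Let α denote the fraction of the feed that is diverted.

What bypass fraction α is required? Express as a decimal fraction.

All 1771×0.214 = 378.99 kg/h of copper sulfate reaches M, so M = 378.99/0.295 = 1284.7 kg/h and vapour = 486.27 kg/h.
The evaporator receives (1−α)·1771 of feed at 0.786 water and removes 0.437 of that water:
0.437×0.786×(1−α)×1771 = 486.27
(1−α) = 486.27/608.31 = 0.7994;  α = 0.2006.

0.201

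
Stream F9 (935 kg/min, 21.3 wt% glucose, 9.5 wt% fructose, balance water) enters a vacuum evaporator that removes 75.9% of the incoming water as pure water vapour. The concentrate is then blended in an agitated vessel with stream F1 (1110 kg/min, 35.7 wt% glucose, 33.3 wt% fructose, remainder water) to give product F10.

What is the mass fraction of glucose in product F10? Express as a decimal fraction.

0.383

Vapour removed = 0.759×0.692×935 = 491.09 kg/min; concentrate = 443.91 kg/min.
glucose reaching the mixer = 199.16 (from concentrate) + 1110×0.357 = 595.42 kg/min.
Product flow = 443.91 + 1110 = 1553.9 kg/min; glucose fraction = 0.383.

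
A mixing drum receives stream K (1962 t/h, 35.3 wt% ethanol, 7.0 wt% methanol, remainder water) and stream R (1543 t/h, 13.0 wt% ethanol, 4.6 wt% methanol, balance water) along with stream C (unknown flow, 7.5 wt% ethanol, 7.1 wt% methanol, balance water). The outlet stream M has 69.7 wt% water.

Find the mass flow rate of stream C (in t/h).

251.5 t/h

Let C be the unknown flow. Total out = 3505 + C.
water balance: 2403.5 + 0.854·C = 0.697·(3505 + C)
(0.854 − 0.697)·C = 0.697×3505 − 2403.5 = 39.479
C = 39.479 / 0.157 = 251.46 t/h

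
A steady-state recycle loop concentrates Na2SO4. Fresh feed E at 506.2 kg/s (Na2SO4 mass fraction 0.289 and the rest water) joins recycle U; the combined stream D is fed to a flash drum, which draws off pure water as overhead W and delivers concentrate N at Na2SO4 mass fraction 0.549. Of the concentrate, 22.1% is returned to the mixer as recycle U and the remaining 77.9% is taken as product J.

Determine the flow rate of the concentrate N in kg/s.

Overall Na2SO4 balance (none leaves overhead): Na2SO4 in fresh feed = Na2SO4 in product, i.e. 506.2×0.289 = (1−0.221)·N·0.549.
N = 146.29/(0.549×0.779) = 342.07 kg/s.

342.1 kg/s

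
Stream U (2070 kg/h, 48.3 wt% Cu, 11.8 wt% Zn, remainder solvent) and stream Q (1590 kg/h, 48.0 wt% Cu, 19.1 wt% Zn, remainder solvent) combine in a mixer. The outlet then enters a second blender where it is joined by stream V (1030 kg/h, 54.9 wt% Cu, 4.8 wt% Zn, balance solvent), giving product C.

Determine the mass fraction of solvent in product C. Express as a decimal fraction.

Overall, product flow = 4690 kg/h.
solvent in = 2070×0.399 + 1590×0.329 + 1030×0.403 = 1764.1 kg/h.
solvent fraction in C = 0.3761.

0.3761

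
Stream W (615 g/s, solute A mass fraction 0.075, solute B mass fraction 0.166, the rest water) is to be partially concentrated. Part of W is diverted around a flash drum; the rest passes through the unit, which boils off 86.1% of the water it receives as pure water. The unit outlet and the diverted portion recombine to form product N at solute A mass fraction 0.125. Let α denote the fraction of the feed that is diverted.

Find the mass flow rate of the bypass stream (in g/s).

All 615×0.075 = 46.125 g/s of solute A reaches N, so N = 46.125/0.125 = 369 g/s and vapour = 246 g/s.
The evaporator receives (1−α)·615 of feed at 0.759 water and removes 0.861 of that water:
0.861×0.759×(1−α)×615 = 246
(1−α) = 246/401.9 = 0.6121;  α = 0.3879.
Bypass flow = 0.3879×615 = 238.56 g/s.

238.6 g/s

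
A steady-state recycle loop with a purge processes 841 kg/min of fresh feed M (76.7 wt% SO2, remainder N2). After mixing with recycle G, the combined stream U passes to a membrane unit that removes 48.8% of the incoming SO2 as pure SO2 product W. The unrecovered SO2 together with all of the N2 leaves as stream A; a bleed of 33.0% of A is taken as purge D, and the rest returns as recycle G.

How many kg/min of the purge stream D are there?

361.8 kg/min

N2 enters only via M and leaves only via the purge: 841×0.233 = 0.330×(N2 in A), and the membrane unit passes all N2, so N2 in U = N2 in A = 593.8 kg/min.
SO2 in U: m_A = 841×0.767 + (1−0.330)·(1−0.488)·m_A, so m_A = 645.05/0.6570 = 981.87 kg/min.
A = (1−0.488)×981.87 + 593.8 = 1096.5 kg/min.
Purge D = 0.330×1096.5 = 361.85 kg/min.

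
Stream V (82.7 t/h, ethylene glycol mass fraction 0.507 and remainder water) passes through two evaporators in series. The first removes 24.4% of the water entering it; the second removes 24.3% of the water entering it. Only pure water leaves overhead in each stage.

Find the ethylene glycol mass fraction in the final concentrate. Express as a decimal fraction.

water in feed = 82.7×0.493 = 40.771 t/h.
After stage 1: water left = (1−0.244)×40.771 = 30.823; stream total = 72.752 t/h.
After stage 2: water left = (1−0.243)×30.823 = 23.333; final concentrate = 65.262 t/h.
ethylene glycol fraction = 41.929/65.262 = 0.642.

0.642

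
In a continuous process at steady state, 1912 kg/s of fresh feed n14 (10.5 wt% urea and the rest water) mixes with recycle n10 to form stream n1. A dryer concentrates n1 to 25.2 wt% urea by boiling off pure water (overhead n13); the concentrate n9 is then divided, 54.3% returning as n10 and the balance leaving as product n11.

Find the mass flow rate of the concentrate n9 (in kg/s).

Overall urea balance (none leaves overhead): urea in fresh feed = urea in product, i.e. 1912×0.105 = (1−0.543)·n9·0.252.
n9 = 200.76/(0.252×0.457) = 1743.3 kg/s.

1743 kg/s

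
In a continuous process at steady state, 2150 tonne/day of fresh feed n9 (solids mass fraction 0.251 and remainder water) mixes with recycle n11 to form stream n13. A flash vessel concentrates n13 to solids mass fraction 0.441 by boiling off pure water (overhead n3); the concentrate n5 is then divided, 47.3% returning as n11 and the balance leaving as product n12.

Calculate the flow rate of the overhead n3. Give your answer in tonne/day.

Overall solids balance (none leaves overhead): solids in fresh feed = solids in product, i.e. 2150×0.251 = (1−0.473)·n5·0.441.
n5 = 539.65/(0.441×0.527) = 2322 tonne/day.
Recycle n11 = 0.473×2322 = 1098.3 tonne/day.
Combined feed n13 = 2150 + 1098.3 = 3248.3 tonne/day.
Overhead n3 = n13 − n5 = 3248.3 − 2322 = 926.3 tonne/day.

926.3 tonne/day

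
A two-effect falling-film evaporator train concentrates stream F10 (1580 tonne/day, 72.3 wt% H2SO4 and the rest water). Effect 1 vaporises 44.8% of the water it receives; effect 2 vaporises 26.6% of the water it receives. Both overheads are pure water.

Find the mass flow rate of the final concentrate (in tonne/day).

water in feed = 1580×0.277 = 437.66 tonne/day.
After stage 1: water left = (1−0.448)×437.66 = 241.59; stream total = 1383.9 tonne/day.
After stage 2: water left = (1−0.266)×241.59 = 177.33; final concentrate = 1319.7 tonne/day.

1320 tonne/day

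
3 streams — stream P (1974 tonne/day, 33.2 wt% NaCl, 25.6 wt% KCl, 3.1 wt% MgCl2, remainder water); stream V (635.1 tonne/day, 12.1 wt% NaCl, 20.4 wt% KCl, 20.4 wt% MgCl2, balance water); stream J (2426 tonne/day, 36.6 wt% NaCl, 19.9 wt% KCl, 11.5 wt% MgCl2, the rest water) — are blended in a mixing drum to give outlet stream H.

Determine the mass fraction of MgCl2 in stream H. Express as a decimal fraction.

0.0933

Total flow out = 1974 + 635.1 + 2426 = 5035.1 tonne/day.
MgCl2 in = 1974×0.031 + 635.1×0.204 + 2426×0.115 = 469.74 tonne/day.
MgCl2 mass fraction in H = 469.74/5035.1 = 0.0933.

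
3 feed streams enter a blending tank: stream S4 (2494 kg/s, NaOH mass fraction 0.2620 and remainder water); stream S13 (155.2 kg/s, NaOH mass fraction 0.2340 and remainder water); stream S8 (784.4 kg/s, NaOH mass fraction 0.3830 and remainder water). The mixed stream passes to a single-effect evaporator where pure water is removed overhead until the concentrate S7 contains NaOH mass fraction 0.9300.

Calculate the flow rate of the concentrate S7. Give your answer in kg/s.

NaOH entering = 2494×0.262 + 155.2×0.234 + 784.4×0.383 = 990.17 kg/s.
All NaOH reports to S7, so S7 = 990.17/0.930 = 1064.7 kg/s.

1065 kg/s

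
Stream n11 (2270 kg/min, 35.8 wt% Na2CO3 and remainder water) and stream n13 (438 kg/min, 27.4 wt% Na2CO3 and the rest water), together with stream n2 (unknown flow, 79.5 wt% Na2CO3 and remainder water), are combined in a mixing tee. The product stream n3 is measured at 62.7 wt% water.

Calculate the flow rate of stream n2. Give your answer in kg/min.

183.4 kg/min

Let n2 be the unknown flow. Total out = 2708 + n2.
water balance: 1775.3 + 0.205·n2 = 0.627·(2708 + n2)
(0.205 − 0.627)·n2 = 0.627×2708 − 1775.3 = -77.412
n2 = -77.412 / -0.422 = 183.44 kg/min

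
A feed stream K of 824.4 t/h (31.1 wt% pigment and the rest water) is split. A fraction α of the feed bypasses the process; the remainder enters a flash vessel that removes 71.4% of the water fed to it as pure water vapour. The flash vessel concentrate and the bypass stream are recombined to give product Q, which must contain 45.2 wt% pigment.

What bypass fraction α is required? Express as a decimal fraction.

All 824.4×0.311 = 256.39 t/h of pigment reaches Q, so Q = 256.39/0.452 = 567.23 t/h and vapour = 257.17 t/h.
The evaporator receives (1−α)·824.4 of feed at 0.689 water and removes 0.714 of that water:
0.714×0.689×(1−α)×824.4 = 257.17
(1−α) = 257.17/405.56 = 0.6341;  α = 0.3659.

0.366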